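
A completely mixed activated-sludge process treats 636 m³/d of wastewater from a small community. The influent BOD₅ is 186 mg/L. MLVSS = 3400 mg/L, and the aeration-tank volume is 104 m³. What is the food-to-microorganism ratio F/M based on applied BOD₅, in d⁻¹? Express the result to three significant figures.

F/M ≈ 0.335 d⁻¹

F/M = Q·S₀ / (V·X) = 636 × 186 / (104.0 × 3400) = 0.3345 g BOD₅·(g VSS·d)⁻¹.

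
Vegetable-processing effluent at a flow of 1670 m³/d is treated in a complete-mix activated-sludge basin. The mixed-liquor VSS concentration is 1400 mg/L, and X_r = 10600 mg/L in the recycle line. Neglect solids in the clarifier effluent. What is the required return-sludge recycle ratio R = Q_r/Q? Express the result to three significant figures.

R = Q_r/Q = X/(X_r − X) = 1400 / (10600 − 1400) = 0.1522.

R ≈ 0.152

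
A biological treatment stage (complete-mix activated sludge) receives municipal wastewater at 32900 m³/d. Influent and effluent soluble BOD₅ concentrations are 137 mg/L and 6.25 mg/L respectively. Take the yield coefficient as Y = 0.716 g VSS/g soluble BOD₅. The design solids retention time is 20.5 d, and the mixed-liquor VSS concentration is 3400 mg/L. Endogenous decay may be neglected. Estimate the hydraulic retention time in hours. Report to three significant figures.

Biomass mass balance (decay neglected): V·X = Y·Q·(S₀ − S)·θ_c, so V = 0.716 × 32900 × (137 − 6.25) × 20.5 / 3400 = 18571 m³.
Hydraulic retention time τ = V/Q = 18571 / 32900 = 0.5645 d = 13.55 h.

τ ≈ 13.5 h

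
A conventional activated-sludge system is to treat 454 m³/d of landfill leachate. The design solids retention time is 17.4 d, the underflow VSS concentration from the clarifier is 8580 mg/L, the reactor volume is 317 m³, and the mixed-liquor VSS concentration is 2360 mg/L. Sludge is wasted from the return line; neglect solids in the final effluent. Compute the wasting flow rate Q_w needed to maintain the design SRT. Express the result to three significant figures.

Q_w = (V·X)/(θ_c X_r) = 317.0 × 2360 / (17.4 × 8580) = 5.011 m³/d.

Q_w ≈ 5.01 m³/d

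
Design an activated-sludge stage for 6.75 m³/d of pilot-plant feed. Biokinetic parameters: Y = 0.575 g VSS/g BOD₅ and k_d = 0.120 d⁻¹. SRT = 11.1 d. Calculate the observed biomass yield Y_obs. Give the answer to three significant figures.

Observed yield with endogenous decay: Y_obs = Y / (1 + k_d·θ_c) = 0.575 / (1 + 0.120 × 11.1) = 0.575 / 2.332 = 0.2466 g VSS/g BOD₅.

Y_obs ≈ 0.247 g VSS/g BOD₅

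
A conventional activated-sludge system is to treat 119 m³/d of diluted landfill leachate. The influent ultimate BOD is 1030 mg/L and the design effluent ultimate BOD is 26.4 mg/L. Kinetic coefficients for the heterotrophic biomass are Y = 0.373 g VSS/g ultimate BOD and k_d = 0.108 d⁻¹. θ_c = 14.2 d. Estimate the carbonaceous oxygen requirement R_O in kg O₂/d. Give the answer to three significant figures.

R_O ≈ 94.5 kg O₂/d

Y_obs = Y / (1 + k_d θ_c) = 0.373 / (1 + 0.108 × 14.2) = 0.373 / 2.534 = 0.1472.
Substrate removed = Q·(S₀ − S) = 119 m³/d × (1030 − 26.4) g/m³ = 1.19×10^5 g/d = 119.4 kg/d.
Net sludge production P_X = 0.1472 × 119.4 = 17.58 kg VSS/d.
R_O = Q·ΔS − 1.42 P_X = 119.4 − 24.97 = 94.46 kg O₂/d.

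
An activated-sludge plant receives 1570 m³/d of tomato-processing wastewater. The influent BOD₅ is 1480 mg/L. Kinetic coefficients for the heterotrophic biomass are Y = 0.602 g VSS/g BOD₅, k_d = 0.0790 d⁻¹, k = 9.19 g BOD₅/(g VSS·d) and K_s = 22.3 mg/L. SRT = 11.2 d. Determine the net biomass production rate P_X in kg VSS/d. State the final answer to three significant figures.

For a completely mixed reactor with recycle the Lawrence–McCarty relation gives S = K_s·(1 + k_d·θ_c) / [θ_c·(Y·k − k_d) − 1] = 22.3 × (1 + 0.0790 × 11.2) / [11.2 × (0.602 × 9.19 − 0.0790) − 1] = 42.03 / 60.08 = 0.6996 mg/L.
The observed yield is Y_obs = Y/(1 + k_d·θ_c) = 0.602 / (1 + 0.0790 × 11.2) = 0.602 / 1.885 = 0.3194 g VSS per g BOD₅ removed.
Substrate removed = Q·(S₀ − S) = 1570 m³/d × (1480 − 0.700) g/m³ = 2.32×10^6 g/d = 2323 kg/d.
Biomass produced: P_X = Y_obs·Q·ΔS = 0.3194 × 2323 ≈ 741.8 kg VSS/d.

P_X ≈ 742 kg VSS/d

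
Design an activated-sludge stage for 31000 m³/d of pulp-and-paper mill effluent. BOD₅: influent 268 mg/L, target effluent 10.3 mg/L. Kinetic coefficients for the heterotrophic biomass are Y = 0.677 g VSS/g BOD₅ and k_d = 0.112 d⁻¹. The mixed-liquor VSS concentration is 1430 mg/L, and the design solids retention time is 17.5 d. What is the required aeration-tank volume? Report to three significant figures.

From the SRT design equation V = Y Q (S₀−S) θ_c / [X (1 + k_d θ_c)] = 0.677 × 31000 × (268 − 10.3) × 17.5 / [1430 × (1 + 0.112 × 17.5)] = 9.46×10^7 / 4233 = 22360 m³.

V ≈ 22400 m³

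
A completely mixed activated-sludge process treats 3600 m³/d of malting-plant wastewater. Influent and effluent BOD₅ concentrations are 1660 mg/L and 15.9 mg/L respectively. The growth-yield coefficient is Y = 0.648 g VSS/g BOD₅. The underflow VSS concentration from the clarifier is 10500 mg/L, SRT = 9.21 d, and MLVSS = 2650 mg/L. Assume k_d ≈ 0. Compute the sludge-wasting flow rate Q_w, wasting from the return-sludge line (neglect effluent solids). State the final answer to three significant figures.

Q_w ≈ 365 m³/d

Biomass mass balance (decay neglected): V·X = Y·Q·(S₀ − S)·θ_c, so V = 0.648 × 3600 × (1660 − 15.9) × 9.21 / 2650 = 13330 m³.
Wasting from the return line (neglecting effluent solids): Q_w = V·X / (θ_c·X_r) = 13330 × 2650 / (9.21 × 10500) = 365.3 m³/d.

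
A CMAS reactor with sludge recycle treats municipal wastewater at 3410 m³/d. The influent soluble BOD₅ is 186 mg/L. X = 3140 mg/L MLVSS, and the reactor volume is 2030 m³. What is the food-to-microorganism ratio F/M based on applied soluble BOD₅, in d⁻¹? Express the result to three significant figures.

F/M ≈ 0.0995 d⁻¹

F/M = applied load / biomass = Q·S₀/(V·X) = 3410 × 186 / (2030 × 3140) = 0.09950 d⁻¹.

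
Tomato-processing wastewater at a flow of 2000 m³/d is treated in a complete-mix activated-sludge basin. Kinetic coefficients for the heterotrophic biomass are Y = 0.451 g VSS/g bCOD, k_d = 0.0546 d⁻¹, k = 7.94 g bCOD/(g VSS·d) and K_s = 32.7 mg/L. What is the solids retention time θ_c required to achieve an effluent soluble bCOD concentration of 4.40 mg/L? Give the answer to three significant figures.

θ_c ≈ 2.70 d

Specific growth rate at S = 4.40 mg/L: μ = YkS/(K_s+S) = 0.451·7.94·4.40/(32.7+4.40) = 0.4247 d⁻¹.
Then 1/θ_c = μ − k_d = 0.4247 − 0.0546 = 0.3701 d⁻¹, giving θ_c = 2.702 d.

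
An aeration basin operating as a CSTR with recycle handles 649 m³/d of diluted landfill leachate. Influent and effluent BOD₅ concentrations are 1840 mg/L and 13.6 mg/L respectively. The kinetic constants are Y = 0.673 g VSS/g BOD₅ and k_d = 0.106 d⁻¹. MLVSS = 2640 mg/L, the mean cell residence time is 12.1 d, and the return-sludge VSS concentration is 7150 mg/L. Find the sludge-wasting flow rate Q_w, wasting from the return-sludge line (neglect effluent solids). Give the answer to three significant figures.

Q_w ≈ 48.9 m³/d

Rearranging the biomass balance for a CMAS with decay, V = Y·Q·ΔS·θ_c / [X·(1+k_d θ_c)] = 0.673 × 649 × (1840 − 13.6) × 12.1 / [2640 × (1 + 0.106 × 12.1)] = 9.65×10^6 / 6026 = 1602 m³.
Q_w = (V·X)/(θ_c X_r) = 1602 × 2640 / (12.1 × 7150) = 48.88 m³/d.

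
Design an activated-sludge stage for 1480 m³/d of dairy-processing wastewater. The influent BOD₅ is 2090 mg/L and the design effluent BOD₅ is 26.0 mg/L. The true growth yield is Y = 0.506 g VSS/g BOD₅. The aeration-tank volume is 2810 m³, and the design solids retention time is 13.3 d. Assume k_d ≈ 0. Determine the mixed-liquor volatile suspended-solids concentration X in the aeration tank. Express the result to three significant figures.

X ≈ 7320 mg/L

From V·X = Y·Q·(S₀ − S)·θ_c (decay neglected): X = 0.506 × 1480 × (2090 − 26.0) × 13.3 / 2810 = 7316 mg/L.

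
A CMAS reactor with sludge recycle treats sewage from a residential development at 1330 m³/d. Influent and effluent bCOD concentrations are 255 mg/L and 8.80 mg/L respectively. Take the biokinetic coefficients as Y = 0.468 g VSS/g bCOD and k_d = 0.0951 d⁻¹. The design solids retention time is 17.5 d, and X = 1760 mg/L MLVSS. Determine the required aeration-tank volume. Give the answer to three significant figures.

V ≈ 572 m³

From the SRT design equation V = Y Q (S₀−S) θ_c / [X (1 + k_d θ_c)] = 0.468 × 1330 × (255 − 8.80) × 17.5 / [1760 × (1 + 0.0951 × 17.5)] = 2.68×10^6 / 4689 = 571.9 m³.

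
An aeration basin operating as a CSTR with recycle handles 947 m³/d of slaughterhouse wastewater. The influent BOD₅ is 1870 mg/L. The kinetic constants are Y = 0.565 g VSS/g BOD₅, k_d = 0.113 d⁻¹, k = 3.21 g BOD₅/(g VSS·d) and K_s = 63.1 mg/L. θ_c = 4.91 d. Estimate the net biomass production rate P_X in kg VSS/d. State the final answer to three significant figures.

P_X ≈ 639 kg VSS/d

From the Monod/SRT balance for a CMAS, S = K_s·(1+k_d θ_c)/[θ_c·(Y k − k_d) − 1] = 63.1 × (1 + 0.113 × 4.91) / [4.91 × (0.565 × 3.21 − 0.113) − 1] = 98.11 / 7.350 = 13.35 mg/L.
Correct the yield for decay: Y_obs = Y/(1 + k_d θ_c) = 0.565 / (1 + 0.113 × 4.91) = 0.565 / 1.555 = 0.3634.
Q·(S₀ − S) = 947 × (1870 − 13.3) × 10⁻³ = 1758 kg/d removed.
So the net sludge growth is P_X = 0.3634 × 1758 = 638.9 kg VSS/d.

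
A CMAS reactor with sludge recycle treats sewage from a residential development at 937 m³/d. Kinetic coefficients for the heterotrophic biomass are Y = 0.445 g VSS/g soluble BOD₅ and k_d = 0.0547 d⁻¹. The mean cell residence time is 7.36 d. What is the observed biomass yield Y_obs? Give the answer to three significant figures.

Observed yield with endogenous decay: Y_obs = Y / (1 + k_d·θ_c) = 0.445 / (1 + 0.0547 × 7.36) = 0.445 / 1.403 = 0.3173 g VSS/g soluble BOD₅.

Y_obs ≈ 0.317 g VSS/g soluble BOD₅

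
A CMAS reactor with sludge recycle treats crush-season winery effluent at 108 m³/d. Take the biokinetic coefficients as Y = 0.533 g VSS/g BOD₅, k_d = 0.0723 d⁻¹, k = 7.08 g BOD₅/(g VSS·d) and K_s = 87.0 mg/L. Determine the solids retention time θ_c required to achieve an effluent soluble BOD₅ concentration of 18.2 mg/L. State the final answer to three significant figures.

At the target effluent, Y k S/(K_s+S) = 0.533×7.08×18.2/105.2 = 0.6529 d⁻¹.
θ_c = 1/(μ − k_d) = 1/(0.6529 − 0.0723) = 1/0.5806 = 1.722 d.

θ_c ≈ 1.72 d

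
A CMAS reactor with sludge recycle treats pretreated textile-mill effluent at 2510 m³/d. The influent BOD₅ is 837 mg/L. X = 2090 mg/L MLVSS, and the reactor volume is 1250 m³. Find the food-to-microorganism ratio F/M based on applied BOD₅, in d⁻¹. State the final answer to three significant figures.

F/M = Q·S₀ / (V·X) = 2510 × 837 / (1250 × 2090) = 0.8042 g BOD₅·(g VSS·d)⁻¹.

F/M ≈ 0.804 d⁻¹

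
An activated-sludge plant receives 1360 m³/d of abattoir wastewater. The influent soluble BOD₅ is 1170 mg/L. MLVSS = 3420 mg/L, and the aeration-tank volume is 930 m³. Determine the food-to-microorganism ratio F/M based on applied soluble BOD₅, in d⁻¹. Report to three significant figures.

F/M ≈ 0.500 d⁻¹

Food-to-microorganism ratio F/M = Q S₀ / (V X) = 1360 × 1170 / (930.0 × 3420) = 0.5003 d⁻¹.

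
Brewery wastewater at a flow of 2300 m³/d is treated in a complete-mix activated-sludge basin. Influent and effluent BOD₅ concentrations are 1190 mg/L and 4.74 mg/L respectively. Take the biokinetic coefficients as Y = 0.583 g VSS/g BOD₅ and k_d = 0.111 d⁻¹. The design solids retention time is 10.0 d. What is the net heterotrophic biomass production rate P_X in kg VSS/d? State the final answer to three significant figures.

Correct the yield for decay: Y_obs = Y/(1 + k_d θ_c) = 0.583 / (1 + 0.111 × 10.0) = 0.583 / 2.110 = 0.2763.
Q·(S₀ − S) = 2300 × (1190 − 4.74) × 10⁻³ = 2726 kg/d removed.
So the net sludge growth is P_X = 0.2763 × 2726 = 753.2 kg VSS/d.

P_X ≈ 753 kg VSS/d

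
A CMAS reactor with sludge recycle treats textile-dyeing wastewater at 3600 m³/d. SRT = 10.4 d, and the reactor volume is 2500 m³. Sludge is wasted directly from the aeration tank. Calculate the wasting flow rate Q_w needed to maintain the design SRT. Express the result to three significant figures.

Q_w ≈ 240 m³/d

With mixed-liquor wasting, θ_c = V/Q_w, so Q_w = V/θ_c = 2500/10.4 = 240.4 m³/d.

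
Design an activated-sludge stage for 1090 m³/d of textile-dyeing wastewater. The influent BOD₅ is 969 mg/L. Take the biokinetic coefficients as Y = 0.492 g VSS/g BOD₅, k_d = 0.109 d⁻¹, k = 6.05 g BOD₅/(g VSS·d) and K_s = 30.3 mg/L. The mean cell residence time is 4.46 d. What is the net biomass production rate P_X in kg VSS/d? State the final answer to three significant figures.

Effluent substrate depends only on kinetics and SRT: S = K_s(1 + k_d θ_c) / [θ_c(Yk − k_d) − 1] = 30.3 × (1 + 0.109 × 4.46) / [4.46 × (0.492 × 6.05 − 0.109) − 1] = 45.03 / 11.79 = 3.820 mg/L.
The observed yield is Y_obs = Y/(1 + k_d·θ_c) = 0.492 / (1 + 0.109 × 4.46) = 0.492 / 1.486 = 0.3311 g VSS per g BOD₅ removed.
Substrate removed = Q·(S₀ − S) = 1090 m³/d × (969 − 3.82) g/m³ = 1.05×10^6 g/d = 1052 kg/d.
Net biomass production P_X = Y_obs × Q·(S₀ − S) = 0.3311 × 1052 = 348.3 kg VSS/d.

P_X ≈ 348 kg VSS/d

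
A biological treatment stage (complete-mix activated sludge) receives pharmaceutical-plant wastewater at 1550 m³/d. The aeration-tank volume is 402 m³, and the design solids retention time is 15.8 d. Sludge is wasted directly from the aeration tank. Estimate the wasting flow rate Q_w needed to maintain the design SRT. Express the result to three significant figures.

Wasting from the aeration tank: Q_w = V / θ_c = 402.0 / 15.8 = 25.44 m³/d.

Q_w ≈ 25.4 m³/d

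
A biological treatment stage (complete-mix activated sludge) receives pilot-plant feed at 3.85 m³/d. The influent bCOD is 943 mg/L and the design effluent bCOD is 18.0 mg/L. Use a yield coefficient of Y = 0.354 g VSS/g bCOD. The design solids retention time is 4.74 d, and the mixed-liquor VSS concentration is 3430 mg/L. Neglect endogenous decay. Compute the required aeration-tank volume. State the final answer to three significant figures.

Biomass mass balance (decay neglected): V·X = Y·Q·(S₀ − S)·θ_c, so V = 0.354 × 3.85 × (943 − 18.0) × 4.74 / 3430 = 1.742 m³.

V ≈ 1.74 m³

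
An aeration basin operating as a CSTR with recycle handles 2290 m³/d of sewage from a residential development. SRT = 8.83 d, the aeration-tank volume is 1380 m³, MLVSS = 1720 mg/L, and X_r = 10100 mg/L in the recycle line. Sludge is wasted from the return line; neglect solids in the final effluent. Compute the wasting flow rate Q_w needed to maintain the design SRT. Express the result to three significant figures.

Q_w = (V·X)/(θ_c X_r) = 1380 × 1720 / (8.83 × 10100) = 26.61 m³/d.

Q_w ≈ 26.6 m³/d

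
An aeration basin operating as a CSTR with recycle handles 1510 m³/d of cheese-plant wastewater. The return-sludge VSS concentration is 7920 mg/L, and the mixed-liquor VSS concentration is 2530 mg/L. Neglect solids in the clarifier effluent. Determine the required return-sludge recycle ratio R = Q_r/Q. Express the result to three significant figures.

Solids balance on the clarifier gives (1+R)X = R·X_r, so R = X/(X_r − X) = 2530 / (7920 − 2530) = 0.4694.

R ≈ 0.469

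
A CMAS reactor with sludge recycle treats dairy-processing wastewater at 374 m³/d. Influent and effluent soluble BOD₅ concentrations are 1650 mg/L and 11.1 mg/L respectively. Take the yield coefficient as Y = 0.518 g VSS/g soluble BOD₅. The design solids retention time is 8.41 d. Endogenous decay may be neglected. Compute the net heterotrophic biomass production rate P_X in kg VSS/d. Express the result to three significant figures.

P_X ≈ 318 kg VSS/d

No decay correction is needed, so Y_obs = Y = 0.518.
Q·(S₀ − S) = 374 × (1650 − 11.1) × 10⁻³ = 612.9 kg/d removed.
Net biomass production P_X = Y_obs × Q·(S₀ − S) = 0.5180 × 612.9 = 317.5 kg VSS/d.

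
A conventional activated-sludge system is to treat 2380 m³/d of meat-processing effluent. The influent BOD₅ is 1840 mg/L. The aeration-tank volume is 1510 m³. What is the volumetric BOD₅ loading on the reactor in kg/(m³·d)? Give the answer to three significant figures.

L_v = Q S₀ / V = 2380 × 1840 × 10⁻³ / 1510 = 2.900 kg/(m³·d).

L_v ≈ 2.90 kg BOD₅/(m³·d)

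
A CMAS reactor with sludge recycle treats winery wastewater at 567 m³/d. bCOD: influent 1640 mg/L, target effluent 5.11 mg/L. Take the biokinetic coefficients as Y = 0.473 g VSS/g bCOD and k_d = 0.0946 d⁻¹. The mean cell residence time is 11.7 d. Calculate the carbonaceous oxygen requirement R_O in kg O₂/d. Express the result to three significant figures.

R_O ≈ 631 kg O₂/d

The observed yield is Y_obs = Y/(1 + k_d·θ_c) = 0.473 / (1 + 0.0946 × 11.7) = 0.473 / 2.107 = 0.2245 g VSS per g bCOD removed.
Q·(S₀ − S) = 567 × (1640 − 5.11) × 10⁻³ = 927.0 kg/d removed.
Biomass synthesised: P_X = Y_obs × 927.0 = 208.1 kg VSS/d.
R_O = Q·(S₀ − S) − 1.42·P_X = 927.0 − 1.42 × 208.1 = 631.5 kg O₂/d.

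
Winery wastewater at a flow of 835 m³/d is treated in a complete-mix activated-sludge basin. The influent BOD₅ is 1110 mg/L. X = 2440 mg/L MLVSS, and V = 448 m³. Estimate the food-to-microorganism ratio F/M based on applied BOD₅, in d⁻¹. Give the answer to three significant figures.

Food-to-microorganism ratio F/M = Q S₀ / (V X) = 835 × 1110 / (448.0 × 2440) = 0.8479 d⁻¹.

F/M ≈ 0.848 d⁻¹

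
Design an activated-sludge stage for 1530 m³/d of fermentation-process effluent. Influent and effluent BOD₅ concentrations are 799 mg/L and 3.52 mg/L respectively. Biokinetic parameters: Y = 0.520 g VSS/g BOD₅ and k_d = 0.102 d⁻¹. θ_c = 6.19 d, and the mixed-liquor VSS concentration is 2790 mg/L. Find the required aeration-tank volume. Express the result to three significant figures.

Steady-state biomass mass balance: V·X·(1 + k_d·θ_c) = Y·Q·(S₀ − S)·θ_c, so V = 0.520 × 1530 × (799 − 3.52) × 6.19 / [2790 × (1 + 0.102 × 6.19)] = 3.92×10^6 / 4552 = 860.7 m³.

V ≈ 861 m³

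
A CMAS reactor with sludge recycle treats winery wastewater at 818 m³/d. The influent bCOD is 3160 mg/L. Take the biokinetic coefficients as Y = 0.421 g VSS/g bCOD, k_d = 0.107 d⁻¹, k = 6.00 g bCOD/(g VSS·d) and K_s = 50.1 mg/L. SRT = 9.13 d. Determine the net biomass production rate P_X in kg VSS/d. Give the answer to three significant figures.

P_X ≈ 550 kg VSS/d

For a completely mixed reactor with recycle the Lawrence–McCarty relation gives S = K_s·(1 + k_d·θ_c) / [θ_c·(Y·k − k_d) − 1] = 50.1 × (1 + 0.107 × 9.13) / [9.13 × (0.421 × 6.00 − 0.107) − 1] = 99.04 / 21.09 = 4.697 mg/L.
Correct the yield for decay: Y_obs = Y/(1 + k_d θ_c) = 0.421 / (1 + 0.107 × 9.13) = 0.421 / 1.977 = 0.2130.
ΔS = 3160 − 4.70 = 3155 mg/L, so the substrate removal rate is 818 × 3155/1000 = 2581 kg bCOD/d.
Biomass produced: P_X = Y_obs·Q·ΔS = 0.2130 × 2581 ≈ 549.7 kg VSS/d.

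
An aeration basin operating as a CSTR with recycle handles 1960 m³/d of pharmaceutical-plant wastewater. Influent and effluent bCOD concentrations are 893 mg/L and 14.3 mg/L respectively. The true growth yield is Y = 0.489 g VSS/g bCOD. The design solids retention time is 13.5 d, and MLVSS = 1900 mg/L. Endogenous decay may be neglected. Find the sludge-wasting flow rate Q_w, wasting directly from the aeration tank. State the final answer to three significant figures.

Q_w ≈ 443 m³/d

Biomass mass balance (decay neglected): V·X = Y·Q·(S₀ − S)·θ_c, so V = 0.489 × 1960 × (893 − 14.3) × 13.5 / 1900 = 5984 m³.
With mixed-liquor wasting, θ_c = V/Q_w, so Q_w = V/θ_c = 5984/13.5 = 443.3 m³/d.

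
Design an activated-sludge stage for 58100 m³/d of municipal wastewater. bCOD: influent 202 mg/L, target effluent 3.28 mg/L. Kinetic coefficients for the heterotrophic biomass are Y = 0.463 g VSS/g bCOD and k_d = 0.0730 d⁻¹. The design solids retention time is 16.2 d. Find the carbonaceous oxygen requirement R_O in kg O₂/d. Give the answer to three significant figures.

The observed yield is Y_obs = Y/(1 + k_d·θ_c) = 0.463 / (1 + 0.0730 × 16.2) = 0.463 / 2.183 = 0.2121 g VSS per g bCOD removed.
ΔS = 202 − 3.28 = 198.7 mg/L, so the substrate removal rate is 58100 × 198.7/1000 = 11546 kg bCOD/d.
Biomass synthesised: P_X = Y_obs × 11546 = 2449 kg VSS/d.
R_O = Q·ΔS − 1.42 P_X = 11546 − 3478 = 8068 kg O₂/d.

R_O ≈ 8070 kg O₂/d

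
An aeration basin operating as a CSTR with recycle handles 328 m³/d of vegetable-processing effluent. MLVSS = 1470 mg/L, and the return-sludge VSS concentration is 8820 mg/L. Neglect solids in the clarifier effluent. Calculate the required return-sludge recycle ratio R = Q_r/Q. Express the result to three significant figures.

Solids balance on the clarifier gives (1+R)X = R·X_r, so R = X/(X_r − X) = 1470 / (8820 − 1470) = 0.2000.

R ≈ 0.200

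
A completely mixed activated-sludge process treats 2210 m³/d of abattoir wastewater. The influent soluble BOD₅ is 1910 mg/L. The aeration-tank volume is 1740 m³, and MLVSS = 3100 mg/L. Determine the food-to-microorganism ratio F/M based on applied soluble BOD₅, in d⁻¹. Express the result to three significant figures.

Food-to-microorganism ratio F/M = Q S₀ / (V X) = 2210 × 1910 / (1740 × 3100) = 0.7826 d⁻¹.

F/M ≈ 0.783 d⁻¹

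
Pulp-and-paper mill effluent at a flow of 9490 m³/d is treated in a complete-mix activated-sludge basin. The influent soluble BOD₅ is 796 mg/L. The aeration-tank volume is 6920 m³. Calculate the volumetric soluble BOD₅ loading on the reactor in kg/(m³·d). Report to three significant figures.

Applied soluble BOD₅ load per unit volume = Q·S₀/V = (9490 × 796/1000)/6920 = 1.092 kg soluble BOD₅·m⁻³·d⁻¹.

L_v ≈ 1.09 kg soluble BOD₅/(m³·d)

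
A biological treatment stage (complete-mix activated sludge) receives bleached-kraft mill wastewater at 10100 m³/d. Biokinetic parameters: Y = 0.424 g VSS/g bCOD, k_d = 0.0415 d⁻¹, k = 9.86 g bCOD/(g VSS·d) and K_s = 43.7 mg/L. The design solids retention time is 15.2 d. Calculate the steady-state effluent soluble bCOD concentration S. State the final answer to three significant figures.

S ≈ 1.15 mg/L

Effluent substrate depends only on kinetics and SRT: S = K_s(1 + k_d θ_c) / [θ_c(Yk − k_d) − 1] = 43.7 × (1 + 0.0415 × 15.2) / [15.2 × (0.424 × 9.86 − 0.0415) − 1] = 71.27 / 61.91 = 1.151 mg/L.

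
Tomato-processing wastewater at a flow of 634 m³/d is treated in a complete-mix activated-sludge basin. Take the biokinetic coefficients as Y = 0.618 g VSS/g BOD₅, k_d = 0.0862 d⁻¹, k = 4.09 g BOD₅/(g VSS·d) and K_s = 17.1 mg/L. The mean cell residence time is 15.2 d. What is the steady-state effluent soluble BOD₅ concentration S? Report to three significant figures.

Effluent substrate depends only on kinetics and SRT: S = K_s(1 + k_d θ_c) / [θ_c(Yk − k_d) − 1] = 17.1 × (1 + 0.0862 × 15.2) / [15.2 × (0.618 × 4.09 − 0.0862) − 1] = 39.51 / 36.11 = 1.094 mg/L.

S ≈ 1.09 mg/L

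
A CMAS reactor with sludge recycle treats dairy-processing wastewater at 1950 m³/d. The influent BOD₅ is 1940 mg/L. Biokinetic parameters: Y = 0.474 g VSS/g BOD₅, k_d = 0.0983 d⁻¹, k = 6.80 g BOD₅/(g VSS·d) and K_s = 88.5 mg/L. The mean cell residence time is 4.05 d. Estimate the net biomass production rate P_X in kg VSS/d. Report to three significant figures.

Effluent substrate depends only on kinetics and SRT: S = K_s(1 + k_d θ_c) / [θ_c(Yk − k_d) − 1] = 88.5 × (1 + 0.0983 × 4.05) / [4.05 × (0.474 × 6.80 − 0.0983) − 1] = 123.7 / 11.66 = 10.62 mg/L.
The observed yield is Y_obs = Y/(1 + k_d·θ_c) = 0.474 / (1 + 0.0983 × 4.05) = 0.474 / 1.398 = 0.3390 g VSS per g BOD₅ removed.
Substrate removed = Q·(S₀ − S) = 1950 m³/d × (1940 − 10.6) g/m³ = 3.76×10^6 g/d = 3762 kg/d.
P_X = Y_obs · Q(S₀ − S) = 0.3390 × 3762 = 1276 kg VSS/d.

P_X ≈ 1280 kg VSS/d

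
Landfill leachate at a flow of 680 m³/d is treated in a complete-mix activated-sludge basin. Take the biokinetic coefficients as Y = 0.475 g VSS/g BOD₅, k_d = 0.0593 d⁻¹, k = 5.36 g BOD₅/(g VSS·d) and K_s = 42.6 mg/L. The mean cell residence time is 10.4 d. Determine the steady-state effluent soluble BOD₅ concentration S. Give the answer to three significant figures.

S ≈ 2.77 mg/L

Effluent substrate depends only on kinetics and SRT: S = K_s(1 + k_d θ_c) / [θ_c(Yk − k_d) − 1] = 42.6 × (1 + 0.0593 × 10.4) / [10.4 × (0.475 × 5.36 − 0.0593) − 1] = 68.87 / 24.86 = 2.770 mg/L.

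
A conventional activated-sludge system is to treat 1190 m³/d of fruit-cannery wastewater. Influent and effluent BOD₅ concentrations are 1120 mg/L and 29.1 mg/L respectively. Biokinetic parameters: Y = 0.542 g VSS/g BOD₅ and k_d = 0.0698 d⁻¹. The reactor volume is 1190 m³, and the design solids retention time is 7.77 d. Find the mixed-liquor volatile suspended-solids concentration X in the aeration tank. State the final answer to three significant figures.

From V·X·(1 + k_d·θ_c) = Y·Q·(S₀ − S)·θ_c: X = 0.542 × 1190 × (1120 − 29.1) × 7.77 / [1190 × (1 + 0.0698 × 7.77)] = 2979 mg/L.

X ≈ 2980 mg/L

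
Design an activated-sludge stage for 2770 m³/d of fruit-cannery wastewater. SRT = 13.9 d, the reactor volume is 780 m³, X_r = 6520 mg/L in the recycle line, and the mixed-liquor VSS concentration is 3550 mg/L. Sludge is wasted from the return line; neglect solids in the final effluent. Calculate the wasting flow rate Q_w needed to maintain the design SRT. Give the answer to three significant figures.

Q_w ≈ 30.6 m³/d

Q_w = (V·X)/(θ_c X_r) = 780.0 × 3550 / (13.9 × 6520) = 30.55 m³/d.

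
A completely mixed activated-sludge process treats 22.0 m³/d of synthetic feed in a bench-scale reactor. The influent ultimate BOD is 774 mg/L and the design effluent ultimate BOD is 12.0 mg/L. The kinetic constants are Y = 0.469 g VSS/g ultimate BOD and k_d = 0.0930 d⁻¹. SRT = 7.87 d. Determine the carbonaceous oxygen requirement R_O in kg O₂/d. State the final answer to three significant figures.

R_O ≈ 10.3 kg O₂/d

Correct the yield for decay: Y_obs = Y/(1 + k_d θ_c) = 0.469 / (1 + 0.0930 × 7.87) = 0.469 / 1.732 = 0.2708.
Substrate removed = Q·(S₀ − S) = 22.0 m³/d × (774 − 12.0) g/m³ = 1.68×10^4 g/d = 16.76 kg/d.
Net sludge production P_X = 0.2708 × 16.76 = 4.540 kg VSS/d.
Carbonaceous O₂ demand = substrate oxidised − cell-mass equivalent = 16.76 − 1.42 × 4.540 = 10.32 kg O₂/d.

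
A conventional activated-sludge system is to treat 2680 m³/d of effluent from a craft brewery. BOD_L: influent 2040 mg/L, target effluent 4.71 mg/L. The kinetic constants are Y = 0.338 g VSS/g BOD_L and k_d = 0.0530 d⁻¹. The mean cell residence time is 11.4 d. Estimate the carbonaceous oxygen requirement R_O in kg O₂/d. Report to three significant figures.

R_O ≈ 3820 kg O₂/d

The observed yield is Y_obs = Y/(1 + k_d·θ_c) = 0.338 / (1 + 0.0530 × 11.4) = 0.338 / 1.604 = 0.2107 g VSS per g BOD_L removed.
ΔS = 2040 − 4.71 = 2035 mg/L, so the substrate removal rate is 2680 × 2035/1000 = 5455 kg BOD_L/d.
Net sludge production P_X = 0.2107 × 5455 = 1149 kg VSS/d.
R_O = Q·ΔS − 1.42 P_X = 5455 − 1632 = 3823 kg O₂/d.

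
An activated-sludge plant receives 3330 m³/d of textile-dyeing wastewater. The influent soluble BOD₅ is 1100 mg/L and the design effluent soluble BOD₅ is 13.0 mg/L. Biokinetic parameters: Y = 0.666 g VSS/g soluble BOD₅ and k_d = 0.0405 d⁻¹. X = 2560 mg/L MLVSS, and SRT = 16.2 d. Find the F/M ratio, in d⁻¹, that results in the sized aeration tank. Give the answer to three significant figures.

Rearranging the biomass balance for a CMAS with decay, V = Y·Q·ΔS·θ_c / [X·(1+k_d θ_c)] = 0.666 × 3330 × (1100 − 13.0) × 16.2 / [2560 × (1 + 0.0405 × 16.2)] = 3.91×10^7 / 4240 = 9212 m³.
Food-to-microorganism ratio F/M = Q S₀ / (V X) = 3330 × 1100 / (9212 × 2560) = 0.1553 d⁻¹.

F/M ≈ 0.155 d⁻¹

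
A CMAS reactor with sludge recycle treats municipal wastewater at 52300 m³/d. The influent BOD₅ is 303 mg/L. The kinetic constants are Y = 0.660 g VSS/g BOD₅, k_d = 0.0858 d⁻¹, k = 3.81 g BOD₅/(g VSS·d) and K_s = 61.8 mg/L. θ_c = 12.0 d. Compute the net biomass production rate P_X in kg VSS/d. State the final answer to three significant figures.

For a completely mixed reactor with recycle the Lawrence–McCarty relation gives S = K_s·(1 + k_d·θ_c) / [θ_c·(Y·k − k_d) − 1] = 61.8 × (1 + 0.0858 × 12.0) / [12.0 × (0.660 × 3.81 − 0.0858) − 1] = 125.4 / 28.15 = 4.456 mg/L.
Observed yield with endogenous decay: Y_obs = Y / (1 + k_d·θ_c) = 0.660 / (1 + 0.0858 × 12.0) = 0.660 / 2.030 = 0.3252 g VSS/g BOD₅.
Substrate removed = Q·(S₀ − S) = 52300 m³/d × (303 − 4.46) g/m³ = 1.56×10^7 g/d = 15614 kg/d.
P_X = Y_obs · Q(S₀ − S) = 0.3252 × 15614 = 5077 kg VSS/d.

P_X ≈ 5080 kg VSS/d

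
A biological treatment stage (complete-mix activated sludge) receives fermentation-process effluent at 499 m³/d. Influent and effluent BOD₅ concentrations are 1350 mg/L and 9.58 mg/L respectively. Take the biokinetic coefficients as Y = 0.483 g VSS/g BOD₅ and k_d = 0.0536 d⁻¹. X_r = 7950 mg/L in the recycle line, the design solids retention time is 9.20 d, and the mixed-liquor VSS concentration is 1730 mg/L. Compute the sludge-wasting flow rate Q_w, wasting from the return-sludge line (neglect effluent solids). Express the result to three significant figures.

Q_w ≈ 27.2 m³/d

From the SRT design equation V = Y Q (S₀−S) θ_c / [X (1 + k_d θ_c)] = 0.483 × 499 × (1350 − 9.58) × 9.20 / [1730 × (1 + 0.0536 × 9.20)] = 2.97×10^6 / 2583 = 1151 m³.
Wasting from the return line (neglecting effluent solids): Q_w = V·X / (θ_c·X_r) = 1151 × 1730 / (9.20 × 7950) = 27.22 m³/d.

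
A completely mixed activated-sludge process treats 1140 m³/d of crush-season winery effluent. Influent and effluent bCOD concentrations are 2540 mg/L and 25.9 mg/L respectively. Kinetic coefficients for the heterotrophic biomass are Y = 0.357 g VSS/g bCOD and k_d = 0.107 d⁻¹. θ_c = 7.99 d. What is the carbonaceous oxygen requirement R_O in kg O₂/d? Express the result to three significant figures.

The observed yield is Y_obs = Y/(1 + k_d·θ_c) = 0.357 / (1 + 0.107 × 7.99) = 0.357 / 1.855 = 0.1925 g VSS per g bCOD removed.
Substrate removed = Q·(S₀ − S) = 1140 m³/d × (2540 − 25.9) g/m³ = 2.87×10^6 g/d = 2866 kg/d.
P_X = Y_obs·Q·(S₀ − S) = 0.1925 × 2866 = 551.6 kg VSS/d.
Carbonaceous O₂ demand = substrate oxidised − cell-mass equivalent = 2866 − 1.42 × 551.6 = 2083 kg O₂/d.

R_O ≈ 2080 kg O₂/d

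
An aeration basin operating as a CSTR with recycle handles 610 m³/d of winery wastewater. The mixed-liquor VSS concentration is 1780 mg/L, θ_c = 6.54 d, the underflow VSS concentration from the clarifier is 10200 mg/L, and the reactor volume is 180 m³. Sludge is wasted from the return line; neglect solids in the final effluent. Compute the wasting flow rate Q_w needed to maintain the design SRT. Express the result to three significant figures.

Wasting from the return line (neglecting effluent solids): Q_w = V·X / (θ_c·X_r) = 180.0 × 1780 / (6.54 × 10200) = 4.803 m³/d.

Q_w ≈ 4.80 m³/d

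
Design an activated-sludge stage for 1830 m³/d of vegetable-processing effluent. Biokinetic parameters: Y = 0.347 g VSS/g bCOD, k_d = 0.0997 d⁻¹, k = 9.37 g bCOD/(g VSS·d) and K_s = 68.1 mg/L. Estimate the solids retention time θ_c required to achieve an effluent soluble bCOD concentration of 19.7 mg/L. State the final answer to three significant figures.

θ_c ≈ 1.59 d

From 1/θ_c = Y·k·S/(K_s + S) − k_d: Y·k·S/(K_s+S) = 0.347 × 9.37 × 19.7 / (68.1 + 19.7) = 0.7295 d⁻¹.
Then 1/θ_c = μ − k_d = 0.7295 − 0.0997 = 0.6298 d⁻¹, giving θ_c = 1.588 d.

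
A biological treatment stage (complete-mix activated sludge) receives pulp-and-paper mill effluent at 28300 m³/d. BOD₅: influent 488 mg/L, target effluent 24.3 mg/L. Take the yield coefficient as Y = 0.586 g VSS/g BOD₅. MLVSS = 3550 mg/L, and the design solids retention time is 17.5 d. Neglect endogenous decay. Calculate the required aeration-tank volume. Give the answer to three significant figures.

Biomass mass balance (decay neglected): V·X = Y·Q·(S₀ − S)·θ_c, so V = 0.586 × 28300 × (488 − 24.3) × 17.5 / 3550 = 37908 m³.

V ≈ 37900 m³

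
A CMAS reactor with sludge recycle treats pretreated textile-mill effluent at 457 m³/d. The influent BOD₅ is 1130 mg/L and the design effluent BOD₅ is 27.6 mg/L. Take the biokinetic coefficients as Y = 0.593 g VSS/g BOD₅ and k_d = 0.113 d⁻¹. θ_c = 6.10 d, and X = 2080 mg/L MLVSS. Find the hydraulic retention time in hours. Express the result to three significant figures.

Steady-state biomass mass balance: V·X·(1 + k_d·θ_c) = Y·Q·(S₀ − S)·θ_c, so V = 0.593 × 457 × (1130 − 27.6) × 6.10 / [2080 × (1 + 0.113 × 6.10)] = 1.82×10^6 / 3514 = 518.6 m³.
τ = V/Q = 518.6/457 = 1.135 d, or 27.24 h.

τ ≈ 27.2 h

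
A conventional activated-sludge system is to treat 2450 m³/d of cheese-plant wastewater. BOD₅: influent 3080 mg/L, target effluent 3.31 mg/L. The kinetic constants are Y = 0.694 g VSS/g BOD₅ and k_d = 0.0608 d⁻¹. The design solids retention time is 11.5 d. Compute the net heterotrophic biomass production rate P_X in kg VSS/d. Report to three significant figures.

Observed yield with endogenous decay: Y_obs = Y / (1 + k_d·θ_c) = 0.694 / (1 + 0.0608 × 11.5) = 0.694 / 1.699 = 0.4084 g VSS/g BOD₅.
Q·(S₀ − S) = 2450 × (3080 − 3.31) × 10⁻³ = 7538 kg/d removed.
P_X = Y_obs · Q(S₀ − S) = 0.4084 × 7538 = 3079 kg VSS/d.

P_X ≈ 3080 kg VSS/d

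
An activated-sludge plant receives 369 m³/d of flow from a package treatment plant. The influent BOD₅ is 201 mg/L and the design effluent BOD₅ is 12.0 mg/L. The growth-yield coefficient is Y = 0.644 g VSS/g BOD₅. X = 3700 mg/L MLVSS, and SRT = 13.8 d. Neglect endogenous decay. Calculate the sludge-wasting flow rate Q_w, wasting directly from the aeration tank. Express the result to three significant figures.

Q_w ≈ 12.1 m³/d

V·X = Y·Q·ΔS·θ_c gives V = 0.644 × 369 × (201 − 12.0) × 13.8 / 3700 = 167.5 m³.
For wasting at MLVSS concentration, Q_w = V/θ_c = 167.5/13.8 = 12.14 m³/d.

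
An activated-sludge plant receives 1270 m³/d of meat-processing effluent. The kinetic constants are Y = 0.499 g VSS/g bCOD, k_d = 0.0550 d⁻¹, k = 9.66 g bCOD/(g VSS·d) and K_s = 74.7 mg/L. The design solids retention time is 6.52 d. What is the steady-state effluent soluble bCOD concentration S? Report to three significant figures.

For a completely mixed reactor with recycle the Lawrence–McCarty relation gives S = K_s·(1 + k_d·θ_c) / [θ_c·(Y·k − k_d) − 1] = 74.7 × (1 + 0.0550 × 6.52) / [6.52 × (0.499 × 9.66 − 0.0550) − 1] = 101.5 / 30.07 = 3.375 mg/L.

S ≈ 3.38 mg/L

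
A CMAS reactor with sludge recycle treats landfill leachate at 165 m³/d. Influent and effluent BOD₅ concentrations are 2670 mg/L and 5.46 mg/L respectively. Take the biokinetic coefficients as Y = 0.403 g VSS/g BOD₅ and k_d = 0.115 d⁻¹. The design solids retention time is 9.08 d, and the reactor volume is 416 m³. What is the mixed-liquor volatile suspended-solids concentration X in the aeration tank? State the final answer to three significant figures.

X = Y·Q·ΔS·θ_c / [V·(1 + k_d θ_c)] = 0.403 × 165 × (2670 − 5.46) × 9.08 / [416 × (1 + 0.115 × 9.08)] = 1892 mg/L.

X ≈ 1890 mg/L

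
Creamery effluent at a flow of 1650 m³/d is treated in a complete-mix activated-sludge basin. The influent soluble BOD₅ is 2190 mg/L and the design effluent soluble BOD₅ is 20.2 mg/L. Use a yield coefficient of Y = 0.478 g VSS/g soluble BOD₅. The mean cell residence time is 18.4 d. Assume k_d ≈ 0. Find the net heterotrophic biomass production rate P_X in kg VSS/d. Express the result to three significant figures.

With endogenous decay neglected, the observed yield equals the true yield: Y_obs = Y = 0.478 g VSS/g soluble BOD₅.
Q·(S₀ − S) = 1650 × (2190 − 20.2) × 10⁻³ = 3580 kg/d removed.
Net biomass production P_X = Y_obs × Q·(S₀ − S) = 0.4780 × 3580 = 1711 kg VSS/d.

P_X ≈ 1710 kg VSS/d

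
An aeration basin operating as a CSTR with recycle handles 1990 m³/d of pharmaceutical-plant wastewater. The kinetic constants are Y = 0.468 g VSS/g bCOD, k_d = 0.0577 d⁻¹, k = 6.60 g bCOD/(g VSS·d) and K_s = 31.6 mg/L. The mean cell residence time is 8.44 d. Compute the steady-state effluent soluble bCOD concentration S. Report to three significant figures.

S ≈ 1.91 mg/L

From the Monod/SRT balance for a CMAS, S = K_s·(1+k_d θ_c)/[θ_c·(Y k − k_d) − 1] = 31.6 × (1 + 0.0577 × 8.44) / [8.44 × (0.468 × 6.60 − 0.0577) − 1] = 46.99 / 24.58 = 1.911 mg/L.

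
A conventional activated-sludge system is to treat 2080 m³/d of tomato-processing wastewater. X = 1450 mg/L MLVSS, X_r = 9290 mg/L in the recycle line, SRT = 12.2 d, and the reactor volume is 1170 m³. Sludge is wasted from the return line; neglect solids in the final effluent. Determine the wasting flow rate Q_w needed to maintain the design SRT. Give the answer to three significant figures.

θ_c = V·X/(Q_w·X_r) when wasting from the recycle, so Q_w = V·X/(θ_c·X_r) = 1170 × 1450 / (12.2 × 9290) = 14.97 m³/d.

Q_w ≈ 15.0 m³/d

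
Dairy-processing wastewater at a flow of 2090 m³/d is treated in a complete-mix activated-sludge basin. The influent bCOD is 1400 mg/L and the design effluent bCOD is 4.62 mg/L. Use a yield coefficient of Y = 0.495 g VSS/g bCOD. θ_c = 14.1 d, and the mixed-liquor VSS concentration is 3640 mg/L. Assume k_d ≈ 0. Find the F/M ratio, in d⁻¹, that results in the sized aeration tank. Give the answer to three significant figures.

F/M ≈ 0.144 d⁻¹

Biomass mass balance (decay neglected): V·X = Y·Q·(S₀ − S)·θ_c, so V = 0.495 × 2090 × (1400 − 4.62) × 14.1 / 3640 = 5592 m³.
F/M = applied load / biomass = Q·S₀/(V·X) = 2090 × 1400 / (5592 × 3640) = 0.1438 d⁻¹.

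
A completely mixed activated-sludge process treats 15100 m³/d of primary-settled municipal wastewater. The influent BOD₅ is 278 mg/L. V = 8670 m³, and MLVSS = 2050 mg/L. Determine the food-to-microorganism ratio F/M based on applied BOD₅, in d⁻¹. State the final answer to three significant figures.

F/M ≈ 0.236 d⁻¹

F/M = Q·S₀ / (V·X) = 15100 × 278 / (8670 × 2050) = 0.2362 g BOD₅·(g VSS·d)⁻¹.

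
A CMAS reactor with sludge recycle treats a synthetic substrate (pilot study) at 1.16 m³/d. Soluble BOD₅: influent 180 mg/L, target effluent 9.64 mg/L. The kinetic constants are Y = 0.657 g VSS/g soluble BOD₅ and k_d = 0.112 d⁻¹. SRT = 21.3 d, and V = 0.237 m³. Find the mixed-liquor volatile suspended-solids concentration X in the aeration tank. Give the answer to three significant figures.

X ≈ 3450 mg/L

From V·X·(1 + k_d·θ_c) = Y·Q·(S₀ − S)·θ_c: X = 0.657 × 1.16 × (180 − 9.64) × 21.3 / [0.237 × (1 + 0.112 × 21.3)] = 3447 mg/L.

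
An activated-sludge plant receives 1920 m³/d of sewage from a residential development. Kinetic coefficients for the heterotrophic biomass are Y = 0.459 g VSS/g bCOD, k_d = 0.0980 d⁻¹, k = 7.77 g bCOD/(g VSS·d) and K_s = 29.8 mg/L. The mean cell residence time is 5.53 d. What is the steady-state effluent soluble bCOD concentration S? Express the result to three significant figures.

From the Monod/SRT balance for a CMAS, S = K_s·(1+k_d θ_c)/[θ_c·(Y k − k_d) − 1] = 29.8 × (1 + 0.0980 × 5.53) / [5.53 × (0.459 × 7.77 − 0.0980) − 1] = 45.95 / 18.18 = 2.527 mg/L.

S ≈ 2.53 mg/L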